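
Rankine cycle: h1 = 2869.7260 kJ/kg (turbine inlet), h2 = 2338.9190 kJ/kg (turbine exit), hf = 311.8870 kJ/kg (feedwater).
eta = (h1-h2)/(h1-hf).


W = 530.8070 kJ/kg
Q_in = 2557.8390 kJ/kg
eta = 0.2075 = 20.7522%

eta = 20.7522%


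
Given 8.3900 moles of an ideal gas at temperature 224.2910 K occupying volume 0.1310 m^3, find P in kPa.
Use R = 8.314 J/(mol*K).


P = nRT/V = 8.3900 * 8.314 * 224.2910 / 0.1310
= 15645.2976 / 0.1310 = 119429.7526 Pa = 119.4298 kPa

119.4298 kPa


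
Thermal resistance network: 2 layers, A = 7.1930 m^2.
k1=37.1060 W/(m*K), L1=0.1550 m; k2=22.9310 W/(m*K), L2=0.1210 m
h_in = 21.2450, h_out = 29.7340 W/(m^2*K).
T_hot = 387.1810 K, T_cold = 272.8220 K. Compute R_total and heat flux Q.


R_conv_in = 1/(21.2450*7.1930) = 0.0065
R_1 = 0.1550/(37.1060*7.1930) = 0.0006
R_2 = 0.1210/(22.9310*7.1930) = 0.0007
R_conv_out = 1/(29.7340*7.1930) = 0.0047
R_total = 0.0125 K/W
Q = 114.3590 / 0.0125 = 9124.0759 W

R_total = 0.0125 K/W, Q = 9124.0759 W


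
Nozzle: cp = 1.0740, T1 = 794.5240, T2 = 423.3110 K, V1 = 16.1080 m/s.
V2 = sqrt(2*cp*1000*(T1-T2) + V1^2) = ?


dT = 371.2130 K
2*cp*1000*dT = 797365.5240
V1^2 = 259.4677
V2 = sqrt(797624.9917) = 893.0985 m/s

893.0985 m/s


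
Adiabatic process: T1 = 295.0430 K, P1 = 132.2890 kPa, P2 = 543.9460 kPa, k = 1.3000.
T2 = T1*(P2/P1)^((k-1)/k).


(k-1)/k = 0.2308
(P2/P1)^exp = 1.3858
T2 = 295.0430 * 1.3858 = 408.8698 K

408.8698 K


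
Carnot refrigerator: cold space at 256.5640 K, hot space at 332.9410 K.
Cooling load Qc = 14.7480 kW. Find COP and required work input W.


COP = 256.5640 / 76.3770 = 3.3592
W = 14.7480 / 3.3592 = 4.3904 kW

COP = 3.3592, W = 4.3904 kW


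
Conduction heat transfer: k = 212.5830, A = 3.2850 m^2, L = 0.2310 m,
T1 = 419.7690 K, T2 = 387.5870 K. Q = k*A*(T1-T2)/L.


dT = 32.1820 K
Q = 212.5830 * 3.2850 * 32.1820 / 0.2310 = 97289.2725 W

97289.2725 W


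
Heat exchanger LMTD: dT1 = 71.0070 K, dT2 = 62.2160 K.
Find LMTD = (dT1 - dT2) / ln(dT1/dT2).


dT1/dT2 = 1.1413
ln(dT1/dT2) = 0.1322
LMTD = 8.7910 / 0.1322 = 66.5147 K

66.5147 K


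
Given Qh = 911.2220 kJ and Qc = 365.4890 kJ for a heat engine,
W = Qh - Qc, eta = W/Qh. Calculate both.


W = 911.2220 - 365.4890 = 545.7330 kJ
eta = 545.7330 / 911.2220 = 0.5989 = 59.8902%

W = 545.7330 kJ, eta = 59.8902%


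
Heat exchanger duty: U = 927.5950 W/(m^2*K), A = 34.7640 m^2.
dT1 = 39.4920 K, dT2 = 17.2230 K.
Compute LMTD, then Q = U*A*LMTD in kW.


LMTD = 26.8349 K
Q = 927.5950 * 34.7640 * 26.8349 = 865342.4139 W = 865.3424 kW

865.3424 kW


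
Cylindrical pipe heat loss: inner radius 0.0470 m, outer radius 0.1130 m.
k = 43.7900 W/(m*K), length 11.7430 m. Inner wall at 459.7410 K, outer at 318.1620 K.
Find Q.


dT = 141.5790 K
ln(ro/ri) = 0.8772
Q = 2*pi*43.7900*11.7430*141.5790 / 0.8772 = 521451.8124 W

521451.8124 W


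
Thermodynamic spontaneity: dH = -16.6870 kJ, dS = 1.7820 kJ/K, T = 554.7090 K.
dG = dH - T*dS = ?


T*dS = 554.7090 * 1.7820 = 988.4914 kJ
dG = -16.6870 - 988.4914 = -1005.1784 kJ (spontaneous)

dG = -1005.1784 kJ, spontaneous


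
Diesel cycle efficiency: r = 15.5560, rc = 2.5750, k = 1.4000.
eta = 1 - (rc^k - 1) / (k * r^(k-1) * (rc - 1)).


r^(k-1) = 2.9975
rc^k = 3.7591
eta = 0.5825 = 58.2549%

58.2549%


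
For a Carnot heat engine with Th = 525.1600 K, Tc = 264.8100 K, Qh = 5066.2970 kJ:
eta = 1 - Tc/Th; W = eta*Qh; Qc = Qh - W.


eta = 1 - 264.8100/525.1600 = 0.4958
W = 0.4958 * 5066.2970 = 2511.6354 kJ
Qc = 5066.2970 - 2511.6354 = 2554.6616 kJ

eta = 49.5754%, W = 2511.6354 kJ, Qc = 2554.6616 kJ


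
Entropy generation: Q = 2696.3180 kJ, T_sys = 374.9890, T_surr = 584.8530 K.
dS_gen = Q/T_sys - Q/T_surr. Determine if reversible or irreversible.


dS_sys = 2696.3180/374.9890 = 7.1904 kJ/K
dS_surr = -2696.3180/584.8530 = -4.6102 kJ/K
dS_gen = 7.1904 - 4.6102 = 2.5801 kJ/K (irreversible)

dS_gen = 2.5801 kJ/K, irreversible


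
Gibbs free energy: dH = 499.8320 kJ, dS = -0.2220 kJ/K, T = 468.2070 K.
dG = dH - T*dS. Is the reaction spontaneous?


T*dS = 468.2070 * -0.2220 = -103.9420 kJ
dG = 499.8320 + 103.9420 = 603.7740 kJ (non-spontaneous)

dG = 603.7740 kJ, non-spontaneous


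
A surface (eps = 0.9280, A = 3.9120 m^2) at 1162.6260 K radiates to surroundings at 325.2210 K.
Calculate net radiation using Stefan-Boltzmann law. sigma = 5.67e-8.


T^4 = 1.8271e+12
Tsurr^4 = 1.1187e+10
Q = 0.9280 * 5.67e-8 * 3.9120 * 1.8159e+12 = 373785.7214 W

373785.7214 W


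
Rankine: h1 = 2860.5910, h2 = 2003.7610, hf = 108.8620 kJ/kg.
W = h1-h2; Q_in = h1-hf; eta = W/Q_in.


W = 856.8300 kJ/kg
Q_in = 2751.7290 kJ/kg
eta = 0.3114 = 31.1379%

eta = 31.1379%


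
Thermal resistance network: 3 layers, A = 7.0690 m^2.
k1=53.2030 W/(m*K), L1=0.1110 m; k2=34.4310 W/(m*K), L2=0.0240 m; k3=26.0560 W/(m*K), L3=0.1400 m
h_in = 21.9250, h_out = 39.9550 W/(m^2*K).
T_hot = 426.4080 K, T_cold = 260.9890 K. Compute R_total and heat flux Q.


R_conv_in = 1/(21.9250*7.0690) = 0.0065
R_1 = 0.1110/(53.2030*7.0690) = 0.0003
R_2 = 0.0240/(34.4310*7.0690) = 9.8606e-05
R_3 = 0.1400/(26.0560*7.0690) = 0.0008
R_conv_out = 1/(39.9550*7.0690) = 0.0035
R_total = 0.0111 K/W
Q = 165.4190 / 0.0111 = 14840.4395 W

R_total = 0.0111 K/W, Q = 14840.4395 W


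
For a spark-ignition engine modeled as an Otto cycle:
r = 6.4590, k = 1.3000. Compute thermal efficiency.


r^(k-1) = 1.7500
eta = 1 - 1/1.7500 = 0.4286 = 42.8587%

42.8587%


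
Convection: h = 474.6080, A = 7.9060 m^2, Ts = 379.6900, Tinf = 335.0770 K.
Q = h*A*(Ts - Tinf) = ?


dT = 44.6130 K
Q = 474.6080 * 7.9060 * 44.6130 = 167399.1671 W

167399.1671 W


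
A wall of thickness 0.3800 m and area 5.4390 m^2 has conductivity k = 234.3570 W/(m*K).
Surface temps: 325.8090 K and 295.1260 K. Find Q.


dT = 30.6830 K
Q = 234.3570 * 5.4390 * 30.6830 / 0.3800 = 102922.7099 W

102922.7099 W


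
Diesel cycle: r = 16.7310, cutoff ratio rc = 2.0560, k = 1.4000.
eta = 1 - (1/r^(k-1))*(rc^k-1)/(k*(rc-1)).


r^(k-1) = 3.0861
rc^k = 2.7430
eta = 0.6180 = 61.7962%

61.7962%


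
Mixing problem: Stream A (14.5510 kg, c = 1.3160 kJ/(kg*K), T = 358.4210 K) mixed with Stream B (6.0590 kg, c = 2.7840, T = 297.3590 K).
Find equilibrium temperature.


num = 11879.3730
den = 36.0174
Tf = 329.8234 K

329.8234 K


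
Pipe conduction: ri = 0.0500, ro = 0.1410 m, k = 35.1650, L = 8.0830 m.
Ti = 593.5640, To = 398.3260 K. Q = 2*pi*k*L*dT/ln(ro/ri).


dT = 195.2380 K
ln(ro/ri) = 1.0367
Q = 2*pi*35.1650*8.0830*195.2380 / 1.0367 = 336324.7817 W

336324.7817 W


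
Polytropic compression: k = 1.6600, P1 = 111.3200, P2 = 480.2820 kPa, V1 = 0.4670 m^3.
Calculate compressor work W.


(k-1)/k = 0.3976
(P2/P1)^exp = 1.7883
W = 2.5152 * 111.3200 * 0.4670 * (1.7883 - 1) = 103.0726 kJ

103.0726 kJ


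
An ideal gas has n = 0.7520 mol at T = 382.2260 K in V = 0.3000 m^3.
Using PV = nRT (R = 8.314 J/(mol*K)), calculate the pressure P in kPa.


P = nRT/V = 0.7520 * 8.314 * 382.2260 / 0.3000
= 2389.7259 / 0.3000 = 7965.7529 Pa = 7.9658 kPa

7.9658 kPa


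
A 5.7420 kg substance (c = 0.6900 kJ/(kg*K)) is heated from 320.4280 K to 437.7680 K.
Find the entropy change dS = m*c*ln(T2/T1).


T2/T1 = 1.3662
ln(T2/T1) = 0.3120
dS = 5.7420 * 0.6900 * 0.3120 = 1.2363 kJ/K

1.2363 kJ/K


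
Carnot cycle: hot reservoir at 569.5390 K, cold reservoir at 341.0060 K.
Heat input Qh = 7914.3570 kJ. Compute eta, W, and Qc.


eta = 1 - 341.0060/569.5390 = 0.4013
W = 0.4013 * 7914.3570 = 3175.7118 kJ
Qc = 7914.3570 - 3175.7118 = 4738.6452 kJ

eta = 40.1260%, W = 3175.7118 kJ, Qc = 4738.6452 kJ


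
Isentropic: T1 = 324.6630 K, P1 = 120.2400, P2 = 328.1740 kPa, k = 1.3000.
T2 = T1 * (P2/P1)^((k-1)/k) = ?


(k-1)/k = 0.2308
(P2/P1)^exp = 1.2607
T2 = 324.6630 * 1.2607 = 409.3181 K

409.3181 K


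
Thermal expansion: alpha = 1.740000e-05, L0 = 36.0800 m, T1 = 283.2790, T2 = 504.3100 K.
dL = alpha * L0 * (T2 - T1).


dT = 221.0310 K
dL = 1.740000e-05 * 36.0800 * 221.0310 = 0.138761 m
L_final = 36.218761 m

dL = 0.138761 m


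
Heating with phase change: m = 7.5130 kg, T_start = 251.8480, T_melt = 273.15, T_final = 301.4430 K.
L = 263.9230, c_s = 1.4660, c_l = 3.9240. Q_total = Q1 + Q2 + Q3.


Q1 (sensible, solid) = 7.5130 * 1.4660 * 21.3020 = 234.6215 kJ
Q2 (latent) = 7.5130 * 263.9230 = 1982.8535 kJ
Q3 (sensible, liquid) = 7.5130 * 3.9240 * 28.2930 = 834.1063 kJ
Q_total = 3051.5812 kJ

3051.5812 kJ


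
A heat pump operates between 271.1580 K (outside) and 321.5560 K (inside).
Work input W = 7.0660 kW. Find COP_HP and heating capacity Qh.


COP = 321.5560 / 50.3980 = 6.3803
Qh = 6.3803 * 7.0660 = 45.0834 kW

COP = 6.3803, Qh = 45.0834 kW


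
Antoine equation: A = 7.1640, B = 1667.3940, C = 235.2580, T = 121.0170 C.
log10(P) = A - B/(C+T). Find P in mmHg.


C+T = 356.2750
B/(C+T) = 4.6801
log10(P) = 7.1640 - 4.6801 = 2.4839
P = 10^2.4839 = 304.7363 mmHg

304.7363 mmHg


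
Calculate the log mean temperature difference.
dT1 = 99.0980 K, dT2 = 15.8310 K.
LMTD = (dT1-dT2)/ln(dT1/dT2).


dT1/dT2 = 6.2597
ln(dT1/dT2) = 1.8341
LMTD = 83.2670 / 1.8341 = 45.3984 K

45.3984 K


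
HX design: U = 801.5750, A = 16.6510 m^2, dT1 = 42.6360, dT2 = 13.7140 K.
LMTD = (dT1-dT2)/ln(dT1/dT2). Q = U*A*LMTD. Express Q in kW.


LMTD = 25.4981 K
Q = 801.5750 * 16.6510 * 25.4981 = 340323.4370 W = 340.3234 kW

340.3234 kW


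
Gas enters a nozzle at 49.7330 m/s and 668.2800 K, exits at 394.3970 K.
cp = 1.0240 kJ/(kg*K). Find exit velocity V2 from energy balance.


dT = 273.8830 K
2*cp*1000*dT = 560912.3840
V1^2 = 2473.3713
V2 = sqrt(563385.7553) = 750.5903 m/s

750.5903 m/s


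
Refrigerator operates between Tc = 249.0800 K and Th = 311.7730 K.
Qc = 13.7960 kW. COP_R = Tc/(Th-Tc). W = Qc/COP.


COP = 249.0800 / 62.6930 = 3.9730
W = 13.7960 / 3.9730 = 3.4724 kW

COP = 3.9730, W = 3.4724 kW


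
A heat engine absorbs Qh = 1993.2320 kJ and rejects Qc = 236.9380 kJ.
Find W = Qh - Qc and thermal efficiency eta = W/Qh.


W = 1993.2320 - 236.9380 = 1756.2940 kJ
eta = 1756.2940 / 1993.2320 = 0.8811 = 88.1129%

W = 1756.2940 kJ, eta = 88.1129%


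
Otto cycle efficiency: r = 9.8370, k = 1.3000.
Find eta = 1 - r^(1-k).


r^(k-1) = 1.9854
eta = 1 - 1/1.9854 = 0.4963 = 49.6336%

49.6336%


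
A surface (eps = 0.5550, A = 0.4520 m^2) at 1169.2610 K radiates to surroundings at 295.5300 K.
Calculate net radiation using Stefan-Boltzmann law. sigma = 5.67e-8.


T^4 = 1.8692e+12
Tsurr^4 = 7.6279e+09
Q = 0.5550 * 5.67e-8 * 0.4520 * 1.8615e+12 = 26477.9512 W

26477.9512 W


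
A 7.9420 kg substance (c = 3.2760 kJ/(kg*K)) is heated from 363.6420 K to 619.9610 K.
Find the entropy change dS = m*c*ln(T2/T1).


T2/T1 = 1.7049
ln(T2/T1) = 0.5335
dS = 7.9420 * 3.2760 * 0.5335 = 13.8803 kJ/K

13.8803 kJ/K


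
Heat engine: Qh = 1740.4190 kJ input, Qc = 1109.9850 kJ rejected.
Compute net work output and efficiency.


W = 1740.4190 - 1109.9850 = 630.4340 kJ
eta = 630.4340 / 1740.4190 = 0.3622 = 36.2231%

W = 630.4340 kJ, eta = 36.2231%


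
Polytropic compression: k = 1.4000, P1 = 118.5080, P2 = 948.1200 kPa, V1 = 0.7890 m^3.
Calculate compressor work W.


(k-1)/k = 0.2857
(P2/P1)^exp = 1.8115
W = 3.5000 * 118.5080 * 0.7890 * (1.8115 - 1) = 265.5641 kJ

265.5641 kJ


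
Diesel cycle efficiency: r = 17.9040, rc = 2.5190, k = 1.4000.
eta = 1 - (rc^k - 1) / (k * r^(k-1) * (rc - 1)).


r^(k-1) = 3.1709
rc^k = 3.6452
eta = 0.6077 = 60.7726%

60.7726%


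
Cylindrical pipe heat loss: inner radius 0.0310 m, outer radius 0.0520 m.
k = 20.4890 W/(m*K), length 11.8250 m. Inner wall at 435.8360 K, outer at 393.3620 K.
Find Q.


dT = 42.4740 K
ln(ro/ri) = 0.5173
Q = 2*pi*20.4890*11.8250*42.4740 / 0.5173 = 125002.5793 W

125002.5793 W


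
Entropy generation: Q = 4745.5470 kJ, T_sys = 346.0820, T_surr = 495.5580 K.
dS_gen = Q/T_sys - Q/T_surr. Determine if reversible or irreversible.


dS_sys = 4745.5470/346.0820 = 13.7122 kJ/K
dS_surr = -4745.5470/495.5580 = -9.5762 kJ/K
dS_gen = 13.7122 - 9.5762 = 4.1360 kJ/K (irreversible)

dS_gen = 4.1360 kJ/K, irreversible


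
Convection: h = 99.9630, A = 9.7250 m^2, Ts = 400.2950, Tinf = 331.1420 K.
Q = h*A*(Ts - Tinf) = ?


dT = 69.1530 K
Q = 99.9630 * 9.7250 * 69.1530 = 67226.4095 W

67226.4095 W


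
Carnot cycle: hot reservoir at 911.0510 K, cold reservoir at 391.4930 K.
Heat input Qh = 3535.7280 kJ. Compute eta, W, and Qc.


eta = 1 - 391.4930/911.0510 = 0.5703
W = 0.5703 * 3535.7280 = 2016.3699 kJ
Qc = 3535.7280 - 2016.3699 = 1519.3581 kJ

eta = 57.0284%, W = 2016.3699 kJ, Qc = 1519.3581 kJ


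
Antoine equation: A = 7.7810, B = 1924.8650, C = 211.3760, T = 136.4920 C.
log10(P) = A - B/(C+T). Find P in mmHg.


C+T = 347.8680
B/(C+T) = 5.5333
log10(P) = 7.7810 - 5.5333 = 2.2477
P = 10^2.2477 = 176.8805 mmHg

176.8805 mmHg


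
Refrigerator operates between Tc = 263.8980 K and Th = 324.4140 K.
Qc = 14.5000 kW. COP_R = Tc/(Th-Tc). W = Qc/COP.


COP = 263.8980 / 60.5160 = 4.3608
W = 14.5000 / 4.3608 = 3.3251 kW

COP = 4.3608, W = 3.3251 kW


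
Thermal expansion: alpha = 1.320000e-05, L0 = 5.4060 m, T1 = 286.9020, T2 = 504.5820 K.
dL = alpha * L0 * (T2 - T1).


dT = 217.6800 K
dL = 1.320000e-05 * 5.4060 * 217.6800 = 0.015533 m
L_final = 5.421533 m

dL = 0.015533 m


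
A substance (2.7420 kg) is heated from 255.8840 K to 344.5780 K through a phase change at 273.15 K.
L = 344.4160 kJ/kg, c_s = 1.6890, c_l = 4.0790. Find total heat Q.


Q1 (sensible, solid) = 2.7420 * 1.6890 * 17.2660 = 79.9630 kJ
Q2 (latent) = 2.7420 * 344.4160 = 944.3887 kJ
Q3 (sensible, liquid) = 2.7420 * 4.0790 * 71.4280 = 798.8949 kJ
Q_total = 1823.2465 kJ

1823.2465 kJ


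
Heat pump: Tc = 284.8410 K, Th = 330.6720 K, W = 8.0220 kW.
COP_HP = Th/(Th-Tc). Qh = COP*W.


COP = 330.6720 / 45.8310 = 7.2150
Qh = 7.2150 * 8.0220 = 57.8790 kW

COP = 7.2150, Qh = 57.8790 kW


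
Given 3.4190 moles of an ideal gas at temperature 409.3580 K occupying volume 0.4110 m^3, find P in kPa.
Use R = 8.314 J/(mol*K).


P = nRT/V = 3.4190 * 8.314 * 409.3580 / 0.4110
= 11636.2328 / 0.4110 = 28312.0021 Pa = 28.3120 kPa

28.3120 kPa


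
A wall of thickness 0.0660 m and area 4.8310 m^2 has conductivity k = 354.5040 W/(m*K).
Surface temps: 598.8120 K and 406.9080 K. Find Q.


dT = 191.9040 K
Q = 354.5040 * 4.8310 * 191.9040 / 0.0660 = 4979643.6933 W

4979643.6933 W


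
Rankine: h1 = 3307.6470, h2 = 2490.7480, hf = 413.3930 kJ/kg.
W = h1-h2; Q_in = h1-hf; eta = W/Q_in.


W = 816.8990 kJ/kg
Q_in = 2894.2540 kJ/kg
eta = 0.2822 = 28.2249%

eta = 28.2249%


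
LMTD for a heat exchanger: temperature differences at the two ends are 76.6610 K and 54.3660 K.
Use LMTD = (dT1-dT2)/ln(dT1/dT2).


dT1/dT2 = 1.4101
ln(dT1/dT2) = 0.3437
LMTD = 22.2950 / 0.3437 = 64.8763 K

64.8763 K


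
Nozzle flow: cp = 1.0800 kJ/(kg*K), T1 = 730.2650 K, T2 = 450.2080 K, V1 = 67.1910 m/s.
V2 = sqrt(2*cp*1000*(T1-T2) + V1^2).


dT = 280.0570 K
2*cp*1000*dT = 604923.1200
V1^2 = 4514.6305
V2 = sqrt(609437.7505) = 780.6649 m/s

780.6649 m/s


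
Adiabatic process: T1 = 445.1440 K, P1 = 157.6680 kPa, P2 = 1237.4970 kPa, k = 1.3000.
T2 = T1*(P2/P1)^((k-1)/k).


(k-1)/k = 0.2308
(P2/P1)^exp = 1.6088
T2 = 445.1440 * 1.6088 = 716.1318 K

716.1318 K


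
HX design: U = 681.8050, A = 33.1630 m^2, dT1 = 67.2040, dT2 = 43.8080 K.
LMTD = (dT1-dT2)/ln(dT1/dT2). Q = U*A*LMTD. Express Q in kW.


LMTD = 54.6742 K
Q = 681.8050 * 33.1630 * 54.6742 = 1236222.8163 W = 1236.2228 kW

1236.2228 kW


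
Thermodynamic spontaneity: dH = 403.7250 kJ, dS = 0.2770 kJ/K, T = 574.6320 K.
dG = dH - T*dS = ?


T*dS = 574.6320 * 0.2770 = 159.1731 kJ
dG = 403.7250 - 159.1731 = 244.5519 kJ (non-spontaneous)

dG = 244.5519 kJ, non-spontaneous


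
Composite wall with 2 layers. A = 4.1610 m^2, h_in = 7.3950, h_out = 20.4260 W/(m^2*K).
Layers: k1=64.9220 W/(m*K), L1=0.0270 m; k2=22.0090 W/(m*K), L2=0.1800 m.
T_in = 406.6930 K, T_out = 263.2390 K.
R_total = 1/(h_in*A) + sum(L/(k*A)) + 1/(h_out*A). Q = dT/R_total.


R_conv_in = 1/(7.3950*4.1610) = 0.0325
R_1 = 0.0270/(64.9220*4.1610) = 9.9948e-05
R_2 = 0.1800/(22.0090*4.1610) = 0.0020
R_conv_out = 1/(20.4260*4.1610) = 0.0118
R_total = 0.0463 K/W
Q = 143.4540 / 0.0463 = 3096.3693 W

R_total = 0.0463 K/W, Q = 3096.3693 W


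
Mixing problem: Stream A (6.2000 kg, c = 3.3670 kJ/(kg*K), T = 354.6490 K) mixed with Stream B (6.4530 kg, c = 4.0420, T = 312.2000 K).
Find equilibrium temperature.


num = 15546.5605
den = 46.9584
Tf = 331.0707 K

331.0707 K


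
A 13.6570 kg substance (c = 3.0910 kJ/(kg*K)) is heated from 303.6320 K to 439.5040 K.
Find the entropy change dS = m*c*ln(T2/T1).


T2/T1 = 1.4475
ln(T2/T1) = 0.3698
dS = 13.6570 * 3.0910 * 0.3698 = 15.6119 kJ/K

15.6119 kJ/K


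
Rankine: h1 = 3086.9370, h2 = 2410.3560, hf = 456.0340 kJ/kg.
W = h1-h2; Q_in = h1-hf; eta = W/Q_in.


W = 676.5810 kJ/kg
Q_in = 2630.9030 kJ/kg
eta = 0.2572 = 25.7167%

eta = 25.7167%


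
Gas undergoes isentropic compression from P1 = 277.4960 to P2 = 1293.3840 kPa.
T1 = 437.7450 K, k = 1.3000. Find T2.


(k-1)/k = 0.2308
(P2/P1)^exp = 1.4265
T2 = 437.7450 * 1.4265 = 624.4299 K

624.4299 K


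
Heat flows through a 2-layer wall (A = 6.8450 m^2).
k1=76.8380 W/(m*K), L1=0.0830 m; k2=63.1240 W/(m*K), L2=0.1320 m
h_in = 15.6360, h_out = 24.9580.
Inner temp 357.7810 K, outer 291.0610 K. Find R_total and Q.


R_conv_in = 1/(15.6360*6.8450) = 0.0093
R_1 = 0.0830/(76.8380*6.8450) = 0.0002
R_2 = 0.1320/(63.1240*6.8450) = 0.0003
R_conv_out = 1/(24.9580*6.8450) = 0.0059
R_total = 0.0157 K/W
Q = 66.7200 / 0.0157 = 4260.5004 W

R_total = 0.0157 K/W, Q = 4260.5004 W


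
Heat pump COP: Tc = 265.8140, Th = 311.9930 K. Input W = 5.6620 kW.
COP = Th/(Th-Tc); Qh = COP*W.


COP = 311.9930 / 46.1790 = 6.7562
Qh = 6.7562 * 5.6620 = 38.2534 kW

COP = 6.7562, Qh = 38.2534 kW


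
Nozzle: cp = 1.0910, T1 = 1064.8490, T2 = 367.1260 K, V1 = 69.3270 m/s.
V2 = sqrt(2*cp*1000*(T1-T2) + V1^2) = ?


dT = 697.7230 K
2*cp*1000*dT = 1522431.5860
V1^2 = 4806.2329
V2 = sqrt(1527237.8189) = 1235.8146 m/s

1235.8146 m/s


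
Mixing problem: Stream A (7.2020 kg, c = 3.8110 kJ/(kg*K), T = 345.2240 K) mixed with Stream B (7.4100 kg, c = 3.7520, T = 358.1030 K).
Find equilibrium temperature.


num = 19431.3959
den = 55.2491
Tf = 351.7049 K

351.7049 K


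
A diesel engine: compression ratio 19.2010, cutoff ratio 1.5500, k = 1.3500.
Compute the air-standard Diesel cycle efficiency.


r^(k-1) = 2.8130
rc^k = 1.8070
eta = 0.6136 = 61.3641%

61.3641%


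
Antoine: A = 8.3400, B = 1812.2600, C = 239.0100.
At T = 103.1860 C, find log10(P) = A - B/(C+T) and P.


C+T = 342.1960
B/(C+T) = 5.2960
log10(P) = 8.3400 - 5.2960 = 3.0440
P = 10^3.0440 = 1106.6984 mmHg

1106.6984 mmHg


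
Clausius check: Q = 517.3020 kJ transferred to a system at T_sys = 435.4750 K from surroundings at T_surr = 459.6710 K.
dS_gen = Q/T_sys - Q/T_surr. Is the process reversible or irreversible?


dS_sys = 517.3020/435.4750 = 1.1879 kJ/K
dS_surr = -517.3020/459.6710 = -1.1254 kJ/K
dS_gen = 1.1879 - 1.1254 = 0.0625 kJ/K (irreversible)

dS_gen = 0.0625 kJ/K, irreversible


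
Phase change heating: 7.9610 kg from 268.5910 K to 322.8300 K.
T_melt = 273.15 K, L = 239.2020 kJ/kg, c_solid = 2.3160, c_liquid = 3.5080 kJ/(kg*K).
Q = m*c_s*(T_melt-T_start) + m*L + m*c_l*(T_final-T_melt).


Q1 (sensible, solid) = 7.9610 * 2.3160 * 4.5590 = 84.0574 kJ
Q2 (latent) = 7.9610 * 239.2020 = 1904.2871 kJ
Q3 (sensible, liquid) = 7.9610 * 3.5080 * 49.6800 = 1387.4227 kJ
Q_total = 3375.7672 kJ

3375.7672 kJ


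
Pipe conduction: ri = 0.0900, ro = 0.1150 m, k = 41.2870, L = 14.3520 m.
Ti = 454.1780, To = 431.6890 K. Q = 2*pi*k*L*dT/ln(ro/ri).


dT = 22.4890 K
ln(ro/ri) = 0.2451
Q = 2*pi*41.2870*14.3520*22.4890 / 0.2451 = 341580.1798 W

341580.1798 W


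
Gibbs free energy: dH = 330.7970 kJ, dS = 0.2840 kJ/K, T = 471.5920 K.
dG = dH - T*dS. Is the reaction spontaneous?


T*dS = 471.5920 * 0.2840 = 133.9321 kJ
dG = 330.7970 - 133.9321 = 196.8649 kJ (non-spontaneous)

dG = 196.8649 kJ, non-spontaneous


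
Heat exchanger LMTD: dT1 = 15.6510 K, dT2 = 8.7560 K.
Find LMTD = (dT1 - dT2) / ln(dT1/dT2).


dT1/dT2 = 1.7875
ln(dT1/dT2) = 0.5808
LMTD = 6.8950 / 0.5808 = 11.8716 K

11.8716 K


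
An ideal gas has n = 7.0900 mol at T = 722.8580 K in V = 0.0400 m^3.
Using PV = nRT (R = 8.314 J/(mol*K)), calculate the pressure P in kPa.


P = nRT/V = 7.0900 * 8.314 * 722.8580 / 0.0400
= 42609.7756 / 0.0400 = 1065244.3903 Pa = 1065.2444 kPa

1065.2444 kPa


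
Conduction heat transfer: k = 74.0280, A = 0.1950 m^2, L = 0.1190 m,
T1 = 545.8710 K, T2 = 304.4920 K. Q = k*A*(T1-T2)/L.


dT = 241.3790 K
Q = 74.0280 * 0.1950 * 241.3790 / 0.1190 = 29280.8143 W

29280.8143 W


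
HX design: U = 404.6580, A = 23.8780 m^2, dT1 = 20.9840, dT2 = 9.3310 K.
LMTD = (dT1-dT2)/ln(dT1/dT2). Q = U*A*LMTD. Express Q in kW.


LMTD = 14.3790 K
Q = 404.6580 * 23.8780 * 14.3790 = 138935.9767 W = 138.9360 kW

138.9360 kW


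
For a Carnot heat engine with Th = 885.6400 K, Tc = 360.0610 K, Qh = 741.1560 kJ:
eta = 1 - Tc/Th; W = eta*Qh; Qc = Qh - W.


eta = 1 - 360.0610/885.6400 = 0.5934
W = 0.5934 * 741.1560 = 439.8356 kJ
Qc = 741.1560 - 439.8356 = 301.3204 kJ

eta = 59.3445%, W = 439.8356 kJ, Qc = 301.3204 kJ


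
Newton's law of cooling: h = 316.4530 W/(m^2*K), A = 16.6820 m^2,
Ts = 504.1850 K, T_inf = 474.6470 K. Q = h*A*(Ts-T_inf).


dT = 29.5380 K
Q = 316.4530 * 16.6820 * 29.5380 = 155933.1385 W

155933.1385 W


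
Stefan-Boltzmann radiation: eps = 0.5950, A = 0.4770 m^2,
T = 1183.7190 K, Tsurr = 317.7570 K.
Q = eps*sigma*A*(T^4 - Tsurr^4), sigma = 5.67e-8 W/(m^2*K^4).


T^4 = 1.9633e+12
Tsurr^4 = 1.0195e+10
Q = 0.5950 * 5.67e-8 * 0.4770 * 1.9531e+12 = 31430.5426 W

31430.5426 W


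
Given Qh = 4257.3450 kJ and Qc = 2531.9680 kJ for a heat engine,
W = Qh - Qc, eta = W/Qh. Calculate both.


W = 4257.3450 - 2531.9680 = 1725.3770 kJ
eta = 1725.3770 / 4257.3450 = 0.4053 = 40.5271%

W = 1725.3770 kJ, eta = 40.5271%


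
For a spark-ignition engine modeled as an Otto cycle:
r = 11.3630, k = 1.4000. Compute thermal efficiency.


r^(k-1) = 2.6436
eta = 1 - 1/2.6436 = 0.6217 = 62.1729%

62.1729%


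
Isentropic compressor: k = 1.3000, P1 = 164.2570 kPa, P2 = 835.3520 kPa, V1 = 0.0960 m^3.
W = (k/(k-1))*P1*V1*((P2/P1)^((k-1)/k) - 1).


(k-1)/k = 0.2308
(P2/P1)^exp = 1.4555
W = 4.3333 * 164.2570 * 0.0960 * (1.4555 - 1) = 31.1226 kJ

31.1226 kJ


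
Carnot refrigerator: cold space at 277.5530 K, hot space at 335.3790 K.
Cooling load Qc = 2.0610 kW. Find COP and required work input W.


COP = 277.5530 / 57.8260 = 4.7998
W = 2.0610 / 4.7998 = 0.4294 kW

COP = 4.7998, W = 0.4294 kW


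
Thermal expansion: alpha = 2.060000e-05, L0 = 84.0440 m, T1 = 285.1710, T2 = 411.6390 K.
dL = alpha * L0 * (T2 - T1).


dT = 126.4680 K
dL = 2.060000e-05 * 84.0440 * 126.4680 = 0.218955 m
L_final = 84.262955 m

dL = 0.218955 m


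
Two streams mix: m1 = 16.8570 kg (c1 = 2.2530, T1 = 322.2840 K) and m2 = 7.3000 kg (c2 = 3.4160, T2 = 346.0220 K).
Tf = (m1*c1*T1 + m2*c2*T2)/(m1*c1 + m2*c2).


num = 20868.6478
den = 62.9156
Tf = 331.6926 K

331.6926 K


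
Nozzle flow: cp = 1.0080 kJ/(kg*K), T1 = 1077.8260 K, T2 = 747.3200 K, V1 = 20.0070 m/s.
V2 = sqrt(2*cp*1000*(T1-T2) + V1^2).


dT = 330.5060 K
2*cp*1000*dT = 666300.0960
V1^2 = 400.2800
V2 = sqrt(666700.3760) = 816.5172 m/s

816.5172 m/s


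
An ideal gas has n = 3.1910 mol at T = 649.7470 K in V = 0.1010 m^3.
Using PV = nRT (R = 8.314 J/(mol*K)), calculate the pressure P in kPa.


P = nRT/V = 3.1910 * 8.314 * 649.7470 / 0.1010
= 17237.7710 / 0.1010 = 170671.0002 Pa = 170.6710 kPa

170.6710 kPa


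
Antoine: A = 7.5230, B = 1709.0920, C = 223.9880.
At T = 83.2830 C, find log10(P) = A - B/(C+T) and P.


C+T = 307.2710
B/(C+T) = 5.5622
log10(P) = 7.5230 - 5.5622 = 1.9608
P = 10^1.9608 = 91.3766 mmHg

91.3766 mmHg


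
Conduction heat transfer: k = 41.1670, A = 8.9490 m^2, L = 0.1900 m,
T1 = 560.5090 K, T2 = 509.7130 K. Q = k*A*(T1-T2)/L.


dT = 50.7960 K
Q = 41.1670 * 8.9490 * 50.7960 / 0.1900 = 98491.7017 W

98491.7017 W


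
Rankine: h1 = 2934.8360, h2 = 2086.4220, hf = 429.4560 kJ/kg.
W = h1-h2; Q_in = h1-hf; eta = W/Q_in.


W = 848.4140 kJ/kg
Q_in = 2505.3800 kJ/kg
eta = 0.3386 = 33.8637%

eta = 33.8637%


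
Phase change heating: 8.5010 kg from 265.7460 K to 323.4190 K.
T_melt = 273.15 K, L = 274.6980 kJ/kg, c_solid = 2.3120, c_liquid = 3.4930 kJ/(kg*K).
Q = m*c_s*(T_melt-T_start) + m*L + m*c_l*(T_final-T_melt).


Q1 (sensible, solid) = 8.5010 * 2.3120 * 7.4040 = 145.5205 kJ
Q2 (latent) = 8.5010 * 274.6980 = 2335.2077 kJ
Q3 (sensible, liquid) = 8.5010 * 3.4930 * 50.2690 = 1492.6873 kJ
Q_total = 3973.4156 kJ

3973.4156 kJ


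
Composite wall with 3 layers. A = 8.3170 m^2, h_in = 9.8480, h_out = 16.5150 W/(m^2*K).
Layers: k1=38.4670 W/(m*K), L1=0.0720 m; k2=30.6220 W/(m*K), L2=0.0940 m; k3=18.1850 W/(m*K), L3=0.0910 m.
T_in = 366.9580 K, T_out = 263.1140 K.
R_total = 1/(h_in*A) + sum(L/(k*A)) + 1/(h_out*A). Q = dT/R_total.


R_conv_in = 1/(9.8480*8.3170) = 0.0122
R_1 = 0.0720/(38.4670*8.3170) = 0.0002
R_2 = 0.0940/(30.6220*8.3170) = 0.0004
R_3 = 0.0910/(18.1850*8.3170) = 0.0006
R_conv_out = 1/(16.5150*8.3170) = 0.0073
R_total = 0.0207 K/W
Q = 103.8440 / 0.0207 = 5020.1723 W

R_total = 0.0207 K/W, Q = 5020.1723 W


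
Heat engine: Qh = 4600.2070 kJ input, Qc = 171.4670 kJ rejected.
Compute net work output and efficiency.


W = 4600.2070 - 171.4670 = 4428.7400 kJ
eta = 4428.7400 / 4600.2070 = 0.9627 = 96.2726%

W = 4428.7400 kJ, eta = 96.2726%


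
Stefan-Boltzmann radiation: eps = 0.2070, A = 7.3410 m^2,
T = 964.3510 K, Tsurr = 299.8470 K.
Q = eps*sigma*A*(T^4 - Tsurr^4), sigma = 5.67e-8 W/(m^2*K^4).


T^4 = 8.6485e+11
Tsurr^4 = 8.0835e+09
Q = 0.2070 * 5.67e-8 * 7.3410 * 8.5677e+11 = 73819.4593 W

73819.4593 W


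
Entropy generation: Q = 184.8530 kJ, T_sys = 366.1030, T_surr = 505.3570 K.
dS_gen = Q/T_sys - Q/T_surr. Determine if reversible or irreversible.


dS_sys = 184.8530/366.1030 = 0.5049 kJ/K
dS_surr = -184.8530/505.3570 = -0.3658 kJ/K
dS_gen = 0.5049 - 0.3658 = 0.1391 kJ/K (irreversible)

dS_gen = 0.1391 kJ/K, irreversible


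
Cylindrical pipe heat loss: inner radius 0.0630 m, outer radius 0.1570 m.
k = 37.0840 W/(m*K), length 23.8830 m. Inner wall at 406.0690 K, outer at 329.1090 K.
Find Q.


dT = 76.9600 K
ln(ro/ri) = 0.9131
Q = 2*pi*37.0840*23.8830*76.9600 / 0.9131 = 469025.8360 W

469025.8360 W


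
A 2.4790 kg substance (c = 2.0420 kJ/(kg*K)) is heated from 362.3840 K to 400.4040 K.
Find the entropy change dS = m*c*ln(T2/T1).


T2/T1 = 1.1049
ln(T2/T1) = 0.0998
dS = 2.4790 * 2.0420 * 0.0998 = 0.5050 kJ/K

0.5050 kJ/K


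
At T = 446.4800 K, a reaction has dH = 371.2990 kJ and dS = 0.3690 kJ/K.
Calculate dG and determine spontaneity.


T*dS = 446.4800 * 0.3690 = 164.7511 kJ
dG = 371.2990 - 164.7511 = 206.5479 kJ (non-spontaneous)

dG = 206.5479 kJ, non-spontaneous


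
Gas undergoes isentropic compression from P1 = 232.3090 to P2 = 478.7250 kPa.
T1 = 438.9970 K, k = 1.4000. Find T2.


(k-1)/k = 0.2857
(P2/P1)^exp = 1.2295
T2 = 438.9970 * 1.2295 = 539.7362 K

539.7362 K


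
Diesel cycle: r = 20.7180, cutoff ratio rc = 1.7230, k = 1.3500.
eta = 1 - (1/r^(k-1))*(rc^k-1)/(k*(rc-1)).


r^(k-1) = 2.8888
rc^k = 2.0844
eta = 0.6154 = 61.5405%

61.5405%


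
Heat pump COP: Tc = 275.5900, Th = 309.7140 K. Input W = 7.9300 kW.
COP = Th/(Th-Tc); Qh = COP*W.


COP = 309.7140 / 34.1240 = 9.0761
Qh = 9.0761 * 7.9300 = 71.9737 kW

COP = 9.0761, Qh = 71.9737 kW


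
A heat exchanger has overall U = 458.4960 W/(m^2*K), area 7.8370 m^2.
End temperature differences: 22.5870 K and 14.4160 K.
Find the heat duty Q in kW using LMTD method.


LMTD = 18.1968 K
Q = 458.4960 * 7.8370 * 18.1968 = 65385.2251 W = 65.3852 kW

65.3852 kW


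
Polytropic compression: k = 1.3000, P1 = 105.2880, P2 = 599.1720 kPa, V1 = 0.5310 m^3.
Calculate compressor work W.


(k-1)/k = 0.2308
(P2/P1)^exp = 1.4937
W = 4.3333 * 105.2880 * 0.5310 * (1.4937 - 1) = 119.6136 kJ

119.6136 kJ


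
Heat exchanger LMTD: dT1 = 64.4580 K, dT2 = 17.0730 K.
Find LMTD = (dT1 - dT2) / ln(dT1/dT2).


dT1/dT2 = 3.7754
ln(dT1/dT2) = 1.3285
LMTD = 47.3850 / 1.3285 = 35.6676 K

35.6676 K


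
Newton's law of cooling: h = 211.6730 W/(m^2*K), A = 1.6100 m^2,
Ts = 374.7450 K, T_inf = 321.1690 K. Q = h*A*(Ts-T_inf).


dT = 53.5760 K
Q = 211.6730 * 1.6100 * 53.5760 = 18258.3542 W

18258.3542 W


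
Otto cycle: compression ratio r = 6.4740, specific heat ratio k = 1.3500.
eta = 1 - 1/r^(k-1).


r^(k-1) = 1.9227
eta = 1 - 1/1.9227 = 0.4799 = 47.9897%

47.9897%


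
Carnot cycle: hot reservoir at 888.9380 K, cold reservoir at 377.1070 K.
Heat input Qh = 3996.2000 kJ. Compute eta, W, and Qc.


eta = 1 - 377.1070/888.9380 = 0.5758
W = 0.5758 * 3996.2000 = 2300.9243 kJ
Qc = 3996.2000 - 2300.9243 = 1695.2757 kJ

eta = 57.5778%, W = 2300.9243 kJ, Qc = 1695.2757 kJ


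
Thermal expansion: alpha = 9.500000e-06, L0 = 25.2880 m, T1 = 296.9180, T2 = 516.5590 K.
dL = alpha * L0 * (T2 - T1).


dT = 219.6410 K
dL = 9.500000e-06 * 25.2880 * 219.6410 = 0.052766 m
L_final = 25.340766 m

dL = 0.052766 m


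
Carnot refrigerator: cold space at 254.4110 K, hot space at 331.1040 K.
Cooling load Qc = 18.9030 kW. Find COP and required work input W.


COP = 254.4110 / 76.6930 = 3.3173
W = 18.9030 / 3.3173 = 5.6984 kW

COP = 3.3173, W = 5.6984 kW


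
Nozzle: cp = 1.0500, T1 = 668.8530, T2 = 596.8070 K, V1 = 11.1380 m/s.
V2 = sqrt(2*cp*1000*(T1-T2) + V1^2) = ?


dT = 72.0460 K
2*cp*1000*dT = 151296.6000
V1^2 = 124.0550
V2 = sqrt(151420.6550) = 389.1281 m/s

389.1281 m/s


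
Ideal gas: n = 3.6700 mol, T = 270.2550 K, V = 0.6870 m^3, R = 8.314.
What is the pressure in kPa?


P = nRT/V = 3.6700 * 8.314 * 270.2550 / 0.6870
= 8246.1233 / 0.6870 = 12003.0906 Pa = 12.0031 kPa

12.0031 kPa


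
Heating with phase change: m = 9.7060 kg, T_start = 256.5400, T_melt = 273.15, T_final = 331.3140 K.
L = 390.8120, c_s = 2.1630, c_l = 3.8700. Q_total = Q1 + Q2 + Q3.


Q1 (sensible, solid) = 9.7060 * 2.1630 * 16.6100 = 348.7116 kJ
Q2 (latent) = 9.7060 * 390.8120 = 3793.2213 kJ
Q3 (sensible, liquid) = 9.7060 * 3.8700 * 58.1640 = 2184.7690 kJ
Q_total = 6326.7019 kJ

6326.7019 kJ


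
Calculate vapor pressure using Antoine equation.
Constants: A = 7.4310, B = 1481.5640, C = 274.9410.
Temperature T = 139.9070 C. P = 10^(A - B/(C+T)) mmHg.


C+T = 414.8480
B/(C+T) = 3.5713
log10(P) = 7.4310 - 3.5713 = 3.8597
P = 10^3.8597 = 7238.6605 mmHg

7238.6605 mmHg


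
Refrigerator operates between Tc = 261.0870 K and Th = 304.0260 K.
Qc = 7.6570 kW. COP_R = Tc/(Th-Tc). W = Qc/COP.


COP = 261.0870 / 42.9390 = 6.0804
W = 7.6570 / 6.0804 = 1.2593 kW

COP = 6.0804, W = 1.2593 kW


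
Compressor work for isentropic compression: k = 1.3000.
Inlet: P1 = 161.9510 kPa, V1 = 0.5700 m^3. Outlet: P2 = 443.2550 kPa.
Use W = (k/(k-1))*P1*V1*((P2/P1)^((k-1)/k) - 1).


(k-1)/k = 0.2308
(P2/P1)^exp = 1.2616
W = 4.3333 * 161.9510 * 0.5700 * (1.2616 - 1) = 104.6296 kJ

104.6296 kJ


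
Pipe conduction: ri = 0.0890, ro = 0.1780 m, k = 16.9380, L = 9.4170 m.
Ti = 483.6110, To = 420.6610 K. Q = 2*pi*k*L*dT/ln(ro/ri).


dT = 62.9500 K
ln(ro/ri) = 0.6931
Q = 2*pi*16.9380*9.4170*62.9500 / 0.6931 = 91017.4871 W

91017.4871 W


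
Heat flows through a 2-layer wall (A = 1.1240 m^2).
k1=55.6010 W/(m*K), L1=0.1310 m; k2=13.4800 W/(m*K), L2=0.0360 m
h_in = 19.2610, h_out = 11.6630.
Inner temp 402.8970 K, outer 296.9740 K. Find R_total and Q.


R_conv_in = 1/(19.2610*1.1240) = 0.0462
R_1 = 0.1310/(55.6010*1.1240) = 0.0021
R_2 = 0.0360/(13.4800*1.1240) = 0.0024
R_conv_out = 1/(11.6630*1.1240) = 0.0763
R_total = 0.1269 K/W
Q = 105.9230 / 0.1269 = 834.3999 W

R_total = 0.1269 K/W, Q = 834.3999 W


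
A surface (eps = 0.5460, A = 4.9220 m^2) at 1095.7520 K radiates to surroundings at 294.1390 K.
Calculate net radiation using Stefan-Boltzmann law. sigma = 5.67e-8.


T^4 = 1.4416e+12
Tsurr^4 = 7.4853e+09
Q = 0.5460 * 5.67e-8 * 4.9220 * 1.4341e+12 = 218527.2140 W

218527.2140 W


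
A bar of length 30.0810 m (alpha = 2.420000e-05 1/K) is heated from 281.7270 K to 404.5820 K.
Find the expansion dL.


dT = 122.8550 K
dL = 2.420000e-05 * 30.0810 * 122.8550 = 0.089434 m
L_final = 30.170434 m

dL = 0.089434 m


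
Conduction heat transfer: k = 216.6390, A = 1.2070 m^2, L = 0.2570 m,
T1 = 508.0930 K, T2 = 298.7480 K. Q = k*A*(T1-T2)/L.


dT = 209.3450 K
Q = 216.6390 * 1.2070 * 209.3450 / 0.2570 = 212996.9486 W

212996.9486 W


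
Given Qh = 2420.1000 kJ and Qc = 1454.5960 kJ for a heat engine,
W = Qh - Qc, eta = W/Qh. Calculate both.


W = 2420.1000 - 1454.5960 = 965.5040 kJ
eta = 965.5040 / 2420.1000 = 0.3990 = 39.8952%

W = 965.5040 kJ, eta = 39.8952%


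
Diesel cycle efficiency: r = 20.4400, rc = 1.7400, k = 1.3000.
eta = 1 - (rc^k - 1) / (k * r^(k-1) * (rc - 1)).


r^(k-1) = 2.4725
rc^k = 2.0545
eta = 0.5567 = 55.6654%

55.6654%


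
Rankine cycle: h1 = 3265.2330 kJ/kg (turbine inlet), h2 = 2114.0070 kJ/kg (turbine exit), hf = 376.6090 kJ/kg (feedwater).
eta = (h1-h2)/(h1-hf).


W = 1151.2260 kJ/kg
Q_in = 2888.6240 kJ/kg
eta = 0.3985 = 39.8538%

eta = 39.8538%


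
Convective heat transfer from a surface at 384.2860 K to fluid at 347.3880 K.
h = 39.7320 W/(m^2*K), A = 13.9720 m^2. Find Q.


dT = 36.8980 K
Q = 39.7320 * 13.9720 * 36.8980 = 20483.3898 W

20483.3898 W


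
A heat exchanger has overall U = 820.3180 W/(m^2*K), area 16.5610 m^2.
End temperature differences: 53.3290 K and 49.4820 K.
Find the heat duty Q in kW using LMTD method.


LMTD = 51.3815 K
Q = 820.3180 * 16.5610 * 51.3815 = 698032.3897 W = 698.0324 kW

698.0324 kW


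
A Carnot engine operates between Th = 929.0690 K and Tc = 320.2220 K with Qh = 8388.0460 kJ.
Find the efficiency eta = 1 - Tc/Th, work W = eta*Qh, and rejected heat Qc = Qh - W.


eta = 1 - 320.2220/929.0690 = 0.6553
W = 0.6553 * 8388.0460 = 5496.9401 kJ
Qc = 8388.0460 - 5496.9401 = 2891.1059 kJ

eta = 65.5330%, W = 5496.9401 kJ, Qc = 2891.1059 kJ


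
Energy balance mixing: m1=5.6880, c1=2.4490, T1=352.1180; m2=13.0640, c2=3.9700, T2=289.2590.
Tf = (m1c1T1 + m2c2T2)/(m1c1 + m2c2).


num = 19907.1247
den = 65.7940
Tf = 302.5675 K

302.5675 K


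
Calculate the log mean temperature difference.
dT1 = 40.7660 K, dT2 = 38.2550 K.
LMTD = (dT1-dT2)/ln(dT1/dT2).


dT1/dT2 = 1.0656
ln(dT1/dT2) = 0.0636
LMTD = 2.5110 / 0.0636 = 39.4972 K

39.4972 K


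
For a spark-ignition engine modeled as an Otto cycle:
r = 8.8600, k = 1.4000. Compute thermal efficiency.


r^(k-1) = 2.3932
eta = 1 - 1/2.3932 = 0.5821 = 58.2144%

58.2144%


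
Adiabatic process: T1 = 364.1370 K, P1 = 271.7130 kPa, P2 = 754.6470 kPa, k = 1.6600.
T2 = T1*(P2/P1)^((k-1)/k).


(k-1)/k = 0.3976
(P2/P1)^exp = 1.5010
T2 = 364.1370 * 1.5010 = 546.5743 K

546.5743 K


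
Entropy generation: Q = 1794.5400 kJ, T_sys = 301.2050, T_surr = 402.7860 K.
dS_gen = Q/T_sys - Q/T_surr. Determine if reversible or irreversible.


dS_sys = 1794.5400/301.2050 = 5.9579 kJ/K
dS_surr = -1794.5400/402.7860 = -4.4553 kJ/K
dS_gen = 5.9579 - 4.4553 = 1.5026 kJ/K (irreversible)

dS_gen = 1.5026 kJ/K, irreversible


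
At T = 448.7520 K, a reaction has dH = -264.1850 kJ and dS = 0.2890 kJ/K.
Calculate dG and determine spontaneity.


T*dS = 448.7520 * 0.2890 = 129.6893 kJ
dG = -264.1850 - 129.6893 = -393.8743 kJ (spontaneous)

dG = -393.8743 kJ, spontaneous


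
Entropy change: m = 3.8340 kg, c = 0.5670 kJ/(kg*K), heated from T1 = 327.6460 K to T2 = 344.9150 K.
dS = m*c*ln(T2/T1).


T2/T1 = 1.0527
ln(T2/T1) = 0.0514
dS = 3.8340 * 0.5670 * 0.0514 = 0.1117 kJ/K

0.1117 kJ/K


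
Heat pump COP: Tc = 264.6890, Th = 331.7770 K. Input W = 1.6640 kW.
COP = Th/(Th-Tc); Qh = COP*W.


COP = 331.7770 / 67.0880 = 4.9454
Qh = 4.9454 * 1.6640 = 8.2291 kW

COP = 4.9454, Qh = 8.2291 kW


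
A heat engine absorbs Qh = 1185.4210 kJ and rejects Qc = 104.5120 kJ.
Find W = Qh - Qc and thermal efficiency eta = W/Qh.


W = 1185.4210 - 104.5120 = 1080.9090 kJ
eta = 1080.9090 / 1185.4210 = 0.9118 = 91.1836%

W = 1080.9090 kJ, eta = 91.1836%


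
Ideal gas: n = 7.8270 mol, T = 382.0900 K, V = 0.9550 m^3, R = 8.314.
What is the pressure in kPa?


P = nRT/V = 7.8270 * 8.314 * 382.0900 / 0.9550
= 24864.0016 / 0.9550 = 26035.6038 Pa = 26.0356 kPa

26.0356 kPa


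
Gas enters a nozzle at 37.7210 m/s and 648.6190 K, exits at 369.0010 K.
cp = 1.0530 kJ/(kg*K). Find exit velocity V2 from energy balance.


dT = 279.6180 K
2*cp*1000*dT = 588875.5080
V1^2 = 1422.8738
V2 = sqrt(590298.3818) = 768.3088 m/s

768.3088 m/s


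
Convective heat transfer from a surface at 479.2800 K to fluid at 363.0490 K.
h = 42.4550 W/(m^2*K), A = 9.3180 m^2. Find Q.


dT = 116.2310 K
Q = 42.4550 * 9.3180 * 116.2310 = 45980.4826 W

45980.4826 W


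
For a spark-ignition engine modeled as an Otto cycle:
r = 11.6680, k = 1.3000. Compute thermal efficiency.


r^(k-1) = 2.0898
eta = 1 - 1/2.0898 = 0.5215 = 52.1479%

52.1479%


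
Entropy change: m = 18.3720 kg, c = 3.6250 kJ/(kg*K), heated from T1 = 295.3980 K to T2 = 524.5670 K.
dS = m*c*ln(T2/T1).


T2/T1 = 1.7758
ln(T2/T1) = 0.5742
dS = 18.3720 * 3.6250 * 0.5742 = 38.2442 kJ/K

38.2442 kJ/K


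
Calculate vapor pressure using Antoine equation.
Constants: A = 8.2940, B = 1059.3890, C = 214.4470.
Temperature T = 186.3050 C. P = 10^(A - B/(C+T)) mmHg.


C+T = 400.7520
B/(C+T) = 2.6435
log10(P) = 8.2940 - 2.6435 = 5.6505
P = 10^5.6505 = 447195.3562 mmHg

447195.3562 mmHg


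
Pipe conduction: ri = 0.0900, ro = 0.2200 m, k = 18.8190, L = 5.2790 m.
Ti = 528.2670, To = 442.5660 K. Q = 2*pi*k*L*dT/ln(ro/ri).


dT = 85.7010 K
ln(ro/ri) = 0.8938
Q = 2*pi*18.8190*5.2790*85.7010 / 0.8938 = 59850.1063 W

59850.1063 W


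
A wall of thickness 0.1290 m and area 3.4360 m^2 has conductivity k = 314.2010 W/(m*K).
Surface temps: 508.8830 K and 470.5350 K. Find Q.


dT = 38.3480 K
Q = 314.2010 * 3.4360 * 38.3480 / 0.1290 = 320932.5202 W

320932.5202 W


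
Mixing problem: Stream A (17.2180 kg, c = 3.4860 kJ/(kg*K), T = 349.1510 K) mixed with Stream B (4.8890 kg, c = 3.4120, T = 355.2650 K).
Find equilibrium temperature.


num = 26882.9938
den = 76.7032
Tf = 350.4807 K

350.4807 K


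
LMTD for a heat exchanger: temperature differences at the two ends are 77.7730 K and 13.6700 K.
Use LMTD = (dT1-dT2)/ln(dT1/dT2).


dT1/dT2 = 5.6893
ln(dT1/dT2) = 1.7386
LMTD = 64.1030 / 1.7386 = 36.8707 K

36.8707 K


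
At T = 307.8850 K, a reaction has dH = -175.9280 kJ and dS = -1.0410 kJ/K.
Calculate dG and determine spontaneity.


T*dS = 307.8850 * -1.0410 = -320.5083 kJ
dG = -175.9280 + 320.5083 = 144.5803 kJ (non-spontaneous)

dG = 144.5803 kJ, non-spontaneous


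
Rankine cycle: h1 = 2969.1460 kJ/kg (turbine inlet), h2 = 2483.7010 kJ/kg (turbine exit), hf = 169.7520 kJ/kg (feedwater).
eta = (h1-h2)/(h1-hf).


W = 485.4450 kJ/kg
Q_in = 2799.3940 kJ/kg
eta = 0.1734 = 17.3411%

eta = 17.3411%


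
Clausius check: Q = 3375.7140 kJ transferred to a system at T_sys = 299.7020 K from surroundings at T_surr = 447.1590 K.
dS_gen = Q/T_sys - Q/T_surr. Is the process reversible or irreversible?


dS_sys = 3375.7140/299.7020 = 11.2636 kJ/K
dS_surr = -3375.7140/447.1590 = -7.5492 kJ/K
dS_gen = 11.2636 - 7.5492 = 3.7143 kJ/K (irreversible)

dS_gen = 3.7143 kJ/K, irreversible


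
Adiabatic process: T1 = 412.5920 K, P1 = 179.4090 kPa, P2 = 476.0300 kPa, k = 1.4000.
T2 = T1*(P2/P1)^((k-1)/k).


(k-1)/k = 0.2857
(P2/P1)^exp = 1.3215
T2 = 412.5920 * 1.3215 = 545.2601 K

545.2601 K


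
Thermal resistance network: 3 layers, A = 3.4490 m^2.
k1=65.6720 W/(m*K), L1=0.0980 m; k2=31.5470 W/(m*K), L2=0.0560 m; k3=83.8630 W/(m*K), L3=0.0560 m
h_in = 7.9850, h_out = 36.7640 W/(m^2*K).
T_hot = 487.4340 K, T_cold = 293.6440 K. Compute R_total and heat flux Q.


R_conv_in = 1/(7.9850*3.4490) = 0.0363
R_1 = 0.0980/(65.6720*3.4490) = 0.0004
R_2 = 0.0560/(31.5470*3.4490) = 0.0005
R_3 = 0.0560/(83.8630*3.4490) = 0.0002
R_conv_out = 1/(36.7640*3.4490) = 0.0079
R_total = 0.0453 K/W
Q = 193.7900 / 0.0453 = 4274.3469 W

R_total = 0.0453 K/W, Q = 4274.3469 W
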